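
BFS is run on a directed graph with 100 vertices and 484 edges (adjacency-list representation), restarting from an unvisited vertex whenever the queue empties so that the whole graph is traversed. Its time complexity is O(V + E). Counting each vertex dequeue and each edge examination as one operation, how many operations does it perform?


A full BFS traversal dequeues each vertex exactly once and examines each directed edge exactly once.
V = 100 (vertex processing cost)
E = 484 (edge examination cost)
Total operations proportional to V + E = 100 + 484 = 584


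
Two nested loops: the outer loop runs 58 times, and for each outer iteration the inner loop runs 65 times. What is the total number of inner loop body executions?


Outer loop: 58 iterations
Inner loop: 65 iterations per outer iteration
Total = 58 * 65 = 3770


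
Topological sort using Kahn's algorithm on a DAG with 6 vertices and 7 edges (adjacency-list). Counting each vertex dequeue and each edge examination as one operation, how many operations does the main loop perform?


Kahn's algorithm:
  1. Compute in-degrees: O(V + E)
  2. Process queue: each vertex dequeued once (O(V))
     each edge examined once (O(E))
Total = V + E = 6 + 7 = 13


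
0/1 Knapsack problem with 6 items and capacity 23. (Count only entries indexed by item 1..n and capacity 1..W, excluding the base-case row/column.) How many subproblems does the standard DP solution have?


The DP table is indexed by (item, capacity).
Rows: 6 items
Columns: 23 capacity values (1 to W)
Total subproblems = 6 * 23 = 138


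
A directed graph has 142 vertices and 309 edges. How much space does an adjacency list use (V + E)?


Adjacency list: one list head per vertex + one entry per edge
Vertex heads: 142
Edge entries: 309
Total = 142 + 309 = 451


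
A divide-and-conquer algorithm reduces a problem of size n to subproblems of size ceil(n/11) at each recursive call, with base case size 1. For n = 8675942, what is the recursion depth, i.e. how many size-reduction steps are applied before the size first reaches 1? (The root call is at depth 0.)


Each step divides the size by 11 (rounding up); after k steps the size is ceil(n/11^k), which equals 1 exactly when 11^k >= n.
So the depth is the smallest k with 11^k >= 8675942, i.e. ceil(log_11(8675942)).
11^6 = 1771561 < 8675942 <= 19487171 = 11^7
Recursion depth = 7


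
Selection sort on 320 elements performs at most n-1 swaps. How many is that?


Each of the 319 passes places one element in its final position.
Pass 1: swap minimum into position 0
Pass 2: swap minimum of remaining into position 1
...
Pass 319: last two elements, one swap
Maximum swaps = 320 - 1 = 319


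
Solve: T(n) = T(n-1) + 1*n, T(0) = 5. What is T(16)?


Expanding the recurrence:
T(16) = T(15) + 1*16
       = T(14) + 1*15 + 1*16
       ...
       = T(0) + 1*(1 + 2 + ... + 16)
       = 5 + 1 * 16*17/2
       = 5 + 1 * 136
       = 5 + 136 = 141


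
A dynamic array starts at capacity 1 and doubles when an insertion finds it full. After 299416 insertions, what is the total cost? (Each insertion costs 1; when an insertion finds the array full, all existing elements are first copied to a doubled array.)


Insertion cost: 299416 (one per element)
Resizes occur just before inserting elements 2, 3, 5, 9, ...
Elements copied at each resize: 1 + 2 + 4 + 8 + 16 + 32 + 64 + 128 + 256 + 512 + 1024 + 2048 + 4096 + 8192 + 16384 + 32768 + 65536 + 131072 + 262144
Sum of copies = 524287 (geometric series: 2^k - 1)
Total = 299416 + 524287 = 823703


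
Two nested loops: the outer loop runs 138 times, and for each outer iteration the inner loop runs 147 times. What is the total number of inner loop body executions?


Outer loop: 138 iterations
Inner loop: 147 iterations per outer iteration
Total = 138 * 147 = 20286


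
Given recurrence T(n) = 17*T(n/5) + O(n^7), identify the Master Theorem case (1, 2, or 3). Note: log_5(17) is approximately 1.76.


Master Theorem parameters: a=17, b=5, c=7
log_b(a) = 1.76
Compare b^c with a: 5^7 = 78125 > 17, so c > log_b(a).
Comparing c=7 vs log_b(a)=1.76:
7 > 1.76 => Case 3
Result: T(n) = O(n^7)
Master Theorem case = 3


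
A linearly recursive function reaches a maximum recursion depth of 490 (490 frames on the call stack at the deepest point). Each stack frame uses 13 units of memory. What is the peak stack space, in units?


Maximum recursion depth = 490 frames
Memory per frame = 13 units
Total stack space = depth * frame_size
= 490 * 13 = 6370


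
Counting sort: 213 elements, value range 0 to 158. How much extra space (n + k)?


n = 213 (output array)
k = 159 (count array for 159 distinct values)
Extra space = 213 + 159 = 372


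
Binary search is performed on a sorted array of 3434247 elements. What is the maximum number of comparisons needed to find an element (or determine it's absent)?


Binary search halves the search space each comparison:
  Step 1: search space = 3434247 -> 1717123
  Step 2: search space = 1717123 -> 858561
  Step 3: search space = 858561 -> 429280
  Step 4: search space = 429280 -> 214640
  Step 5: search space = 214640 -> 107320
  Step 6: search space = 107320 -> 53660
  Step 7: search space = 53660 -> 26830
  Step 8: search space = 26830 -> 13415
  Step 9: search space = 13415 -> 6707
  Step 10: search space = 6707 -> 3353
  Step 11: search space = 3353 -> 1676
  Step 12: search space = 1676 -> 838
  Step 13: search space = 838 -> 419
  Step 14: search space = 419 -> 209
  Step 15: search space = 209 -> 104
  Step 16: search space = 104 -> 52
  Step 17: search space = 52 -> 26
  Step 18: search space = 26 -> 13
  Step 19: search space = 13 -> 6
  Step 20: search space = 6 -> 3
  Step 21: search space = 3 -> 1
  Step 22: search space = 1 (final check)
Maximum comparisons = floor(log2(3434247)) + 1 = 21 + 1 = 22


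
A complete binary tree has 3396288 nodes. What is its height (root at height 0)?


In a complete binary tree, level k holds nodes 2^k .. 2^(k+1)-1 (1-indexed).
Height = floor(log2(n)) = floor(log2(3396288)) = 21
Check: 2^21 = 2097152 <= 3396288 < 4194304 = 2^22


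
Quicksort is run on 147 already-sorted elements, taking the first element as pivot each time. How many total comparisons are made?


Sum of comparisons per partition:
146 + 145 + ... + 1 + 0
= 147 * (147 - 1) / 2
= 147 * 146 / 2
= 10731


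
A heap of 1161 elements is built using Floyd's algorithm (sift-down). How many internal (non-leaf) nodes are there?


Leaf nodes occupy roughly half the array.
Sift-down is called for each internal node, starting from the last one.
Internal nodes = floor(n/2) = floor(1161/2) = 580


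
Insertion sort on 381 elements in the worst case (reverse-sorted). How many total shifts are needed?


In the worst case (reverse-sorted), each element shifts past all previous:
  Element 1: 1 shifts
  Element 2: 2 shifts
  Element 3: 3 shifts
  Element 4: 4 shifts
  Element 5: 5 shifts
  ...
  Element 380: 380 shifts
Total = 1 + 2 + ... + 380
= 381*(381-1)/2 = 72390


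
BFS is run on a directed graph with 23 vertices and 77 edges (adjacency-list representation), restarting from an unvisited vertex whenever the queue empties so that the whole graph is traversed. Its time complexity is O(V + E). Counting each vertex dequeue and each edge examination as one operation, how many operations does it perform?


A full BFS traversal dequeues each vertex exactly once and examines each directed edge exactly once.
V = 23 (vertex processing cost)
E = 77 (edge examination cost)
Total operations proportional to V + E = 23 + 77 = 100


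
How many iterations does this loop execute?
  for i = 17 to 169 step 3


The loop variable i takes values starting at 17 and increments by 3 each iteration.
Sequence: i = 17, 20, 23, 26, 29, 32, 35, 38, 41, ...
The upper bound 169 is inclusive, so the count is floor((last - first) / step) + 1:
floor((169 - 17) / 3) + 1 = floor(152/3) + 1 = 50 + 1 = 51


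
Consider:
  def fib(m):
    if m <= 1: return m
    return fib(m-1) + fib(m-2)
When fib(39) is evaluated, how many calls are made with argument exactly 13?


Let N(m) = number of times fib(m) is called while evaluating fib(39).
N(39) = 1 (the initial call).
N(38) = 1 (only fib(39) calls it).
For 1 <= m <= 37: fib(m) is called by fib(m+1) and fib(m+2), so
  N(m) = N(m+1) + N(m+2).
fib(0) is called only by fib(2), so N(0) = N(2).
Walk down from m=39:
  N(39)=1, N(38)=1, N(37)=2, N(36)=3, N(35)=5, N(34)=8, N(33)=13, N(32)=21, N(31)=34, N(30)=55, N(29)=89, N(28)=144, N(27)=233, N(26)=377, N(25)=610, N(24)=987, N(23)=1597, N(22)=2584, N(21)=4181, N(20)=6765, N(19)=10946, N(18)=17711, N(17)=28657, N(16)=46368, N(15)=75025, N(14)=121393, N(13)=196418
N(13) = 196418


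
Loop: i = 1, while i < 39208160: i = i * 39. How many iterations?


i multiplies by 39 each step:
i = 1 -> 39 -> 1521 -> 59319 -> 2313441 -> 90224199 (stop)
Iterations = ceil(log_39(39208160)) = 5


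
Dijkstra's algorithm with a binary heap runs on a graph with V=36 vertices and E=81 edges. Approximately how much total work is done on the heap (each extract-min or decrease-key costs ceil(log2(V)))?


Dijkstra with a binary heap: each vertex is extracted once, each edge may relax once.
Each heap operation costs O(log V).
V + E = 36 + 81 = 117
ceil(log2(36)) = 6 (since 2^5 = 32 < 36 <= 64 = 2^6)
Total heap work = (V+E) * ceil(log2(V)) = 117 * 6 = 702


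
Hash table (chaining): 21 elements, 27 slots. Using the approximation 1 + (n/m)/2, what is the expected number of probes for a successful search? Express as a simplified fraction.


Computing expected probes:
alpha = 21/27
= 1 + alpha/2
= 1 + 21/(2*27)
= (2*27 + 21) / (2*27)
= 75/54 = 25/18


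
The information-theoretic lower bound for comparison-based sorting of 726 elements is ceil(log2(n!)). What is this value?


A binary decision tree of height h has at most 2^h leaves and needs at least n! of them, so h >= ceil(log2(n!)).
726! is far too large to multiply out, so use Stirling's series:
  ln(n!) ~ n ln n - n + (1/2) ln(2 pi n) + 1/(12n)  (error below 1/(360 n^3), negligible here)
  ln(726) = 6.5875500
  n ln n = 726 * 6.5875500 = 4782.5613
  (1/2) ln(2 pi * 726) = (1/2) ln(4561.5925) = 4.2127
  1/(12*726) = 0.0001
  ln(726!) ~ 4782.5613 - 726 + 4.2127 + 0.0001 = 4060.7741
Convert to base 2: log2(726!) = 4060.7741 / ln 2 = 4060.7741 / 0.69314718 = 5858.4587
ceil(5858.4587) = 5859


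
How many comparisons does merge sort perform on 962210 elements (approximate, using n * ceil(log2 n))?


Recursion depth: ceil(log2(962210)) = 20
Each recursion level merges n = 962210 elements
Total = 962210 * 20 = 19244200


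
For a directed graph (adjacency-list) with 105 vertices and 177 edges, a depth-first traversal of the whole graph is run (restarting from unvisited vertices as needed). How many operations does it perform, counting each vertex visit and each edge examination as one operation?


A full DFS traversal visits each vertex once and examines each edge once.
V = 105
E = 177
Sum = 105 + 177 = 282


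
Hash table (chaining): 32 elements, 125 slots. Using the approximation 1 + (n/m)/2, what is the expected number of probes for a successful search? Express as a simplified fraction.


Computing expected probes:
alpha = 32/125
= 1 + alpha/2
= 1 + 32/(2*125)
= (2*125 + 32) / (2*125)
= 282/250 = 141/125


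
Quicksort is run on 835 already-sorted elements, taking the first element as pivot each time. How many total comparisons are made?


Sum of comparisons per partition:
834 + 833 + ... + 1 + 0
= 835 * (835 - 1) / 2
= 835 * 834 / 2
= 348195


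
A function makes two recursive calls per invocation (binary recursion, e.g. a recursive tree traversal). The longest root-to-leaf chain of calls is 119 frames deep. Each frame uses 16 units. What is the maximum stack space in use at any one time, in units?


Binary recursion: the two calls run one after the other, so only one root-to-leaf chain of frames is on the stack at a time.
Maximum depth (longest chain) = 119 frames
Each frame = 16 units
Max stack space = 119 * 16 = 1904


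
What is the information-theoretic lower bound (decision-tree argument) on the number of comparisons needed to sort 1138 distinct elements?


A binary decision tree of height h has at most 2^h leaves and needs at least n! of them, so h >= ceil(log2(n!)).
1138! is far too large to multiply out, so use Stirling's series:
  ln(n!) ~ n ln n - n + (1/2) ln(2 pi n) + 1/(12n)  (error below 1/(360 n^3), negligible here)
  ln(1138) = 7.0370276
  n ln n = 1138 * 7.0370276 = 8008.1374
  (1/2) ln(2 pi * 1138) = (1/2) ln(7150.2649) = 4.4375
  1/(12*1138) = 0.0001
  ln(1138!) ~ 8008.1374 - 1138 + 4.4375 + 0.0001 = 6874.5750
Convert to base 2: log2(1138!) = 6874.5750 / ln 2 = 6874.5750 / 0.69314718 = 9917.9153
ceil(9917.9153) = 9918


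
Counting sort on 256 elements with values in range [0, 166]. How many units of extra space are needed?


Output array size: 256 (to store sorted result)
Count array size: 167 (one slot per possible value, range 0 to 166)
Total extra space = 256 + 167 = 423


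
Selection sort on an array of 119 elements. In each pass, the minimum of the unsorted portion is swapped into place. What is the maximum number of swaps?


Selection sort performs one swap per pass:
  Pass 1: find min in positions 0 to 118, swap with position 0
  Pass 2: find min in positions 1 to 118, swap with position 1
  Pass 3: find min in positions 2 to 118, swap with position 2
  Pass 4: find min in positions 3 to 118, swap with position 3
  Pass 5: find min in positions 4 to 118, swap with position 4
  ... (113 more passes)
Total passes (and swaps) = n - 1 = 119 - 1 = 118


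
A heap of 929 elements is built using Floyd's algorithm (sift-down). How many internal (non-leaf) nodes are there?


Leaf nodes occupy roughly half the array.
Sift-down is called for each internal node, starting from the last one.
Internal nodes = floor(n/2) = floor(929/2) = 464


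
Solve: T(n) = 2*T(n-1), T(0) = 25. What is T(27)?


Unrolling:
T(27) = 2*T(26) = 2^2*T(25) = ... = 2^27*T(0)
= 2^27 * 25
= 134217728 * 25 = 3355443200


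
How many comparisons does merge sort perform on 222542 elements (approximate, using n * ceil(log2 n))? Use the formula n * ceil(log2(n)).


Recursion depth: ceil(log2(222542)) = 18
Each recursion level merges n = 222542 elements
Total = 222542 * 18 = 4005756


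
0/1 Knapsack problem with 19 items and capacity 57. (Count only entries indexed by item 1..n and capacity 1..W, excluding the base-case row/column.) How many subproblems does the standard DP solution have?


The DP table is indexed by (item, capacity).
Rows: 19 items
Columns: 57 capacity values (1 to W)
Total subproblems = 19 * 57 = 1083


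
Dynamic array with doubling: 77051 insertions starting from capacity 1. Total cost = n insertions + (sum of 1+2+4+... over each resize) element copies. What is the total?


n = 77051
Insertion costs: 77051
Resizes copy 1, 2, 4, ... up to the largest power of 2 that is <= n-1 = 77050, i.e. 65536.
Copy costs = 1 + 2 + 4 + 8 + 16 + 32 + 64 + 128 + 256 + 512 + 1024 + 2048 + 4096 + 8192 + 16384 + 32768 + 65536 = 131071
Total = 77051 + 131071 = 208122


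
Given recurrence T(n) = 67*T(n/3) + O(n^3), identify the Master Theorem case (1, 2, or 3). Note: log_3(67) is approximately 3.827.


Master Theorem parameters: a=67, b=3, c=3
log_b(a) = 3.827
Compare b^c with a: 3^3 = 27 < 67, so c < log_b(a).
Comparing c=3 vs log_b(a)=3.827:
3 < 3.827 => Case 1
Result: T(n) = O(n^(log_3 67)) ~ O(n^3.827)
Master Theorem case = 1


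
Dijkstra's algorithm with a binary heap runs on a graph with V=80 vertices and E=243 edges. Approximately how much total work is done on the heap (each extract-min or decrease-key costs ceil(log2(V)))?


Dijkstra with a binary heap: each vertex is extracted once, each edge may relax once.
Each heap operation costs O(log V).
V + E = 80 + 243 = 323
ceil(log2(80)) = 7 (since 2^6 = 64 < 80 <= 128 = 2^7)
Total heap work = (V+E) * ceil(log2(V)) = 323 * 7 = 2261


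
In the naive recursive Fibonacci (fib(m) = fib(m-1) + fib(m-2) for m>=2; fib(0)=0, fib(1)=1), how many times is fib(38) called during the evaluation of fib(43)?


Let N(m) = number of times fib(m) is called while evaluating fib(43).
N(43) = 1 (the initial call).
N(42) = 1 (only fib(43) calls it).
For 1 <= m <= 41: fib(m) is called by fib(m+1) and fib(m+2), so
  N(m) = N(m+1) + N(m+2).
fib(0) is called only by fib(2), so N(0) = N(2).
Walk down from m=43:
  N(43)=1, N(42)=1, N(41)=2, N(40)=3, N(39)=5, N(38)=8
N(38) = 8


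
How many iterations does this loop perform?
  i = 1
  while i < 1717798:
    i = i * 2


The loop variable doubles each iteration:
i = 1 -> 2 -> 4 -> 8 -> 16 -> 32 -> 64 -> 128 -> 256 -> 512 -> 1024 -> 2048 -> 4096 -> 8192 -> 16384 -> 32768 -> 65536 -> 131072 -> 262144 -> 524288 -> 1048576 -> 2097152 (stop, 2097152 >= 1717798)
Number of doublings = ceil(log2(1717798)) = 21


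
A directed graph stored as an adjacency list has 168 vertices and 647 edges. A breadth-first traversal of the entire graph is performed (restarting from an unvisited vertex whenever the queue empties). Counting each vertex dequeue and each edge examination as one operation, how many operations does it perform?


A full BFS traversal dequeues each vertex once and examines each edge once.
Vertex visits: 168
Edge visits: 647
V + E = 168 + 647 = 815


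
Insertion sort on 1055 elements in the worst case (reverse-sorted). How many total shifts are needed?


In the worst case (reverse-sorted), each element shifts past all previous:
  Element 1: 1 shifts
  Element 2: 2 shifts
  Element 3: 3 shifts
  Element 4: 4 shifts
  Element 5: 5 shifts
  ...
  Element 1054: 1054 shifts
Total = 1 + 2 + ... + 1054
= 1055*(1055-1)/2 = 555985


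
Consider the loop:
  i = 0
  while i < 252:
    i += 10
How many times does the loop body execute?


Starting at i = 0, each iteration adds 10.
Iterations until i >= 252:
  Iteration 1: i = 0 -> i = 10
  Iteration 2: i = 10 -> i = 20
  Iteration 3: i = 20 -> i = 30
  Iteration 4: i = 30 -> i = 40
  Iteration 5: i = 40 -> i = 50
  Iteration 6: i = 50 -> i = 60
  Iteration 7: i = 60 -> i = 70
  Iteration 8: i = 70 -> i = 80
  ... continuing ...
Total iterations = ceil(252/10) = 26


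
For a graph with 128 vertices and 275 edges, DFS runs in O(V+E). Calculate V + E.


A full DFS traversal visits each vertex once and examines each edge once.
V = 128
E = 275
Sum = 128 + 275 = 403


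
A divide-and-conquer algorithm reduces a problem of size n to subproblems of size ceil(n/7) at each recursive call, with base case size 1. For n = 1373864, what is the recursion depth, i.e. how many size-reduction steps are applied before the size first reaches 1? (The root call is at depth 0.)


Each step divides the size by 7 (rounding up); after k steps the size is ceil(n/7^k), which equals 1 exactly when 7^k >= n.
So the depth is the smallest k with 7^k >= 1373864, i.e. ceil(log_7(1373864)).
7^7 = 823543 < 1373864 <= 5764801 = 7^8
Recursion depth = 8


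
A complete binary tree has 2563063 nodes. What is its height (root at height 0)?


In a complete binary tree, level k holds nodes 2^k .. 2^(k+1)-1 (1-indexed).
Height = floor(log2(n)) = floor(log2(2563063)) = 21
Check: 2^21 = 2097152 <= 2563063 < 4194304 = 2^22


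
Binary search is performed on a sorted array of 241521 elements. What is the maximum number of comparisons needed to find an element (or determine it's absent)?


Binary search halves the search space each comparison:
  Step 1: search space = 241521 -> 120760
  Step 2: search space = 120760 -> 60380
  Step 3: search space = 60380 -> 30190
  Step 4: search space = 30190 -> 15095
  Step 5: search space = 15095 -> 7547
  Step 6: search space = 7547 -> 3773
  Step 7: search space = 3773 -> 1886
  Step 8: search space = 1886 -> 943
  Step 9: search space = 943 -> 471
  Step 10: search space = 471 -> 235
  Step 11: search space = 235 -> 117
  Step 12: search space = 117 -> 58
  Step 13: search space = 58 -> 29
  Step 14: search space = 29 -> 14
  Step 15: search space = 14 -> 7
  Step 16: search space = 7 -> 3
  Step 17: search space = 3 -> 1
  Step 18: search space = 1 (final check)
Maximum comparisons = floor(log2(241521)) + 1 = 17 + 1 = 18


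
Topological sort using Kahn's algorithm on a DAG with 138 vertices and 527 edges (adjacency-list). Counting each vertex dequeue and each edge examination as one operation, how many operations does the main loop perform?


Kahn's algorithm:
  1. Compute in-degrees: O(V + E)
  2. Process queue: each vertex dequeued once (O(V))
     each edge examined once (O(E))
Total = V + E = 138 + 527 = 665


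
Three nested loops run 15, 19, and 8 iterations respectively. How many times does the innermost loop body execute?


Loop 1 (outermost): 15 iterations
Loop 2 (middle): 19 iterations per outer
Loop 3 (innermost): 8 iterations per middle
Total = 15 * 19 * 8 = 2280


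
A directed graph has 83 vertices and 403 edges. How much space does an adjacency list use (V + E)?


Adjacency list: one list head per vertex + one entry per edge
Vertex heads: 83
Edge entries: 403
Total = 83 + 403 = 486


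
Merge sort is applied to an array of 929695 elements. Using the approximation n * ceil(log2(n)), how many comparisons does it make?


Merge sort divides the array into halves recursively.
Number of levels = ceil(log2(929695)) = 20
At each level, approximately n = 929695 comparisons are needed for merging.
Total comparisons ~ n * ceil(log2(n)) = 929695 * 20 = 18593900


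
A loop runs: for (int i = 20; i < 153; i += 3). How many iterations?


Loop starts at i = 20, increments by 3, stops when i >= 153.
Number of iterations = ceil((153 - 20) / 3)
= ceil(133 / 3)
= 45


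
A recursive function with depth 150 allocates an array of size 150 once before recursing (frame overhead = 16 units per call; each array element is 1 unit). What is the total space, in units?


Array allocation: 150 units (allocated once)
Stack frames: 150 deep * 16 per frame = 2400 units
Total = 150 + 2400 = 2550


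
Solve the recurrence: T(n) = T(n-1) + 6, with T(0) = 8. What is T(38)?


Unrolling the recurrence:
T(38) = T(37) + 6
       = T(36) + 6 + 6
       = T(35) + 6*3
       ...
       = T(0) + 6*38
       = 8 + 228 = 236


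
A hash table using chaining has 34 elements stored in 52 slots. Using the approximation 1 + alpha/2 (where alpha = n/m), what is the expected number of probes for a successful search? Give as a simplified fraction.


Load factor alpha = n/m = 34/52
Expected probes = 1 + alpha/2 = 1 + 34/(2*52)
= 1 + 34/104
= 104/104 + 34/104
= 138/104
Simplify: 69/52


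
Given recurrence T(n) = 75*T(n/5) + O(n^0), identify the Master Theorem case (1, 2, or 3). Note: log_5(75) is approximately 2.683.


Master Theorem parameters: a=75, b=5, c=0
log_b(a) = 2.683
Compare b^c with a: 5^0 = 1 < 75, so c < log_b(a).
Comparing c=0 vs log_b(a)=2.683:
0 < 2.683 => Case 1
Result: T(n) = O(n^(log_5 75)) ~ O(n^2.683)
Master Theorem case = 1


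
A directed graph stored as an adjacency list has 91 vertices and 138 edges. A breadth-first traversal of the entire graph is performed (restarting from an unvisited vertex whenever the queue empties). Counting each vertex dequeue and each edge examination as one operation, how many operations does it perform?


A full BFS traversal dequeues each vertex once and examines each edge once.
Vertex visits: 91
Edge visits: 138
V + E = 91 + 138 = 229


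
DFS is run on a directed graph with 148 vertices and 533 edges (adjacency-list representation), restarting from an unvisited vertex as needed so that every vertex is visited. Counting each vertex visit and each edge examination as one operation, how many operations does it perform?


A full DFS traversal processes each vertex exactly once (push/pop on stack).
Each directed edge is examined once.
V = 148, E = 533
V + E = 681


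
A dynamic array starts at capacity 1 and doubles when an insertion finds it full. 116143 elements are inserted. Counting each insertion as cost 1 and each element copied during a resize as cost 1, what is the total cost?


n = 116143
Insertion costs: 116143
Resizes copy 1, 2, 4, ... up to the largest power of 2 that is <= n-1 = 116142, i.e. 65536.
Copy costs = 1 + 2 + 4 + 8 + 16 + 32 + 64 + 128 + 256 + 512 + 1024 + 2048 + 4096 + 8192 + 16384 + 32768 + 65536 = 131071
Total = 116143 + 131071 = 247214


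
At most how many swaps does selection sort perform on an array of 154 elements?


Each of the 153 passes places one element in its final position.
Pass 1: swap minimum into position 0
Pass 2: swap minimum of remaining into position 1
...
Pass 153: last two elements, one swap
Maximum swaps = 154 - 1 = 153


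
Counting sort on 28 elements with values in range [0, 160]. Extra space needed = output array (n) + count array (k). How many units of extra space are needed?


Output array size: 28 (to store sorted result)
Count array size: 161 (one slot per possible value, range 0 to 160)
Total extra space = 28 + 161 = 189


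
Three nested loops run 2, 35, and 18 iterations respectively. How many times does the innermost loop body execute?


Loop 1 (outermost): 2 iterations
Loop 2 (middle): 35 iterations per outer
Loop 3 (innermost): 18 iterations per middle
Total = 2 * 35 * 18 = 1260


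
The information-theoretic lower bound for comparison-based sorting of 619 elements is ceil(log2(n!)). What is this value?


A binary decision tree of height h has at most 2^h leaves and needs at least n! of them, so h >= ceil(log2(n!)).
619! is far too large to multiply out, so use Stirling's series:
  ln(n!) ~ n ln n - n + (1/2) ln(2 pi n) + 1/(12n)  (error below 1/(360 n^3), negligible here)
  ln(619) = 6.4281053
  n ln n = 619 * 6.4281053 = 3978.9972
  (1/2) ln(2 pi * 619) = (1/2) ln(3889.2917) = 4.1330
  1/(12*619) = 0.0001
  ln(619!) ~ 3978.9972 - 619 + 4.1330 + 0.0001 = 3364.1303
Convert to base 2: log2(619!) = 3364.1303 / ln 2 = 3364.1303 / 0.69314718 = 4853.4141
ceil(4853.4141) = 4854


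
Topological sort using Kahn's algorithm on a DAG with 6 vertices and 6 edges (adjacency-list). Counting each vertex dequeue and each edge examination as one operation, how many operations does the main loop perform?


Kahn's algorithm:
  1. Compute in-degrees: O(V + E)
  2. Process queue: each vertex dequeued once (O(V))
     each edge examined once (O(E))
Total = V + E = 6 + 6 = 12


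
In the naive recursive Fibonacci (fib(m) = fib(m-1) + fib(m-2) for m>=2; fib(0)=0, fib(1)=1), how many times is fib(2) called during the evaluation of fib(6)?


Let N(m) = number of times fib(m) is called while evaluating fib(6).
N(6) = 1 (the initial call).
N(5) = 1 (only fib(6) calls it).
For 1 <= m <= 4: fib(m) is called by fib(m+1) and fib(m+2), so
  N(m) = N(m+1) + N(m+2).
fib(0) is called only by fib(2), so N(0) = N(2).
Walk down from m=6:
  N(6)=1, N(5)=1, N(4)=2, N(3)=3, N(2)=5
N(2) = 5


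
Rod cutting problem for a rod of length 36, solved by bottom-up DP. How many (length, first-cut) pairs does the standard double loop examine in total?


For each subproblem length i = 1..36, the inner loop considers i possible first cuts.
Total = 1 + 2 + ... + 36
= 36*(36+1)/2
= 36*37/2 = 666


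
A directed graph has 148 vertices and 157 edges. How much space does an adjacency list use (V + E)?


Adjacency list: one list head per vertex + one entry per edge
Vertex heads: 148
Edge entries: 157
Total = 148 + 157 = 305


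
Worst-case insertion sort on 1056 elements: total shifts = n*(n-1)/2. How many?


Sum of shifts = 1 + 2 + 3 + ... + 1055
= 1056 * 1055 / 2
= 1114080 / 2
= 557040


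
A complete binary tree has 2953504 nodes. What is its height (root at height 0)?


In a complete binary tree, level k holds nodes 2^k .. 2^(k+1)-1 (1-indexed).
Height = floor(log2(n)) = floor(log2(2953504)) = 21
Check: 2^21 = 2097152 <= 2953504 < 4194304 = 2^22


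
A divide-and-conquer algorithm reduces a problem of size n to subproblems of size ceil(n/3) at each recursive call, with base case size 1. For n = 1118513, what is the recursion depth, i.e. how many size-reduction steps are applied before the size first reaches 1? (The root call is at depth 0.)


Each step divides the size by 3 (rounding up); after k steps the size is ceil(n/3^k), which equals 1 exactly when 3^k >= n.
So the depth is the smallest k with 3^k >= 1118513, i.e. ceil(log_3(1118513)).
3^12 = 531441 < 1118513 <= 1594323 = 3^13
Recursion depth = 13


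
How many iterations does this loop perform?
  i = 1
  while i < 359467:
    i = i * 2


The loop variable doubles each iteration:
i = 1 -> 2 -> 4 -> 8 -> 16 -> 32 -> 64 -> 128 -> 256 -> 512 -> 1024 -> 2048 -> 4096 -> 8192 -> 16384 -> 32768 -> 65536 -> 131072 -> 262144 -> 524288 (stop, 524288 >= 359467)
Number of doublings = ceil(log2(359467)) = 19


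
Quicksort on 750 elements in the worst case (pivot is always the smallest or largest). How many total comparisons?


In the worst case, each partition step picks the worst pivot:
  Partition 1: 749 comparisons (n-1 elements to compare)
  Partition 2: 748 comparisons
  Partition 3: 747 comparisons
  Partition 4: 746 comparisons
  Partition 5: 745 comparisons
  ...
  Last partition: 0 comparisons
Total = (n-1) + (n-2) + ... + 1 + 0 = n*(n-1)/2
= 750*749/2 = 280875


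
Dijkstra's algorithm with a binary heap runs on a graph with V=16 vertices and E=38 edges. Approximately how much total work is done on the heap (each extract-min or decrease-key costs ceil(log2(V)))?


Dijkstra with a binary heap: each vertex is extracted once, each edge may relax once.
Each heap operation costs O(log V).
V + E = 16 + 38 = 54
ceil(log2(16)) = 4 (since 2^3 = 8 < 16 <= 16 = 2^4)
Total heap work = (V+E) * ceil(log2(V)) = 54 * 4 = 216


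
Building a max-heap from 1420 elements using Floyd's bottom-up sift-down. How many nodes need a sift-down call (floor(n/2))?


In a heap of 1420 elements (0-indexed array):
  Last element index: 1419
  Parent of last element: floor((1419 - 1) / 2) = 709
  Internal nodes: indices 0 to 709
  Count = floor(1420/2) = 710


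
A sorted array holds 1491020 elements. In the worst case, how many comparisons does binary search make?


Halving sequence: 1491020 -> 745510 -> 372755 -> 186377 -> 93188 -> 46594 -> 23297 -> 11648 -> 5824 -> 2912 -> 1456 -> 728 -> 364 -> 182 -> 91 -> 45 -> 22 -> 11 -> 5 -> 2 -> 1
Number of halvings = 20
Max comparisons = 20 + 1 = 21


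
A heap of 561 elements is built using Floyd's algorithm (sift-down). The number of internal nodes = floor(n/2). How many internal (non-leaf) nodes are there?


Leaf nodes occupy roughly half the array.
Sift-down is called for each internal node, starting from the last one.
Internal nodes = floor(n/2) = floor(561/2) = 280


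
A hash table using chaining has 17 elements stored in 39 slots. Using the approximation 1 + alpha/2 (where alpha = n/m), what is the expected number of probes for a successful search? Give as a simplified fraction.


Load factor alpha = n/m = 17/39
Expected probes = 1 + alpha/2 = 1 + 17/(2*39)
= 1 + 17/78
= 78/78 + 17/78
= 95/78


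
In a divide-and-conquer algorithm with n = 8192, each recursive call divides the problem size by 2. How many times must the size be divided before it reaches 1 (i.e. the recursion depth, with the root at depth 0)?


Number of divisions = log_2(8192)
Sizes: 8192 -> 4096 -> 2048 -> 1024 -> 512 -> 256 -> 128 -> 64 -> 32 -> 16 -> 8 -> 4 -> 2 -> 1 (13 divisions)
Recursion depth = 13


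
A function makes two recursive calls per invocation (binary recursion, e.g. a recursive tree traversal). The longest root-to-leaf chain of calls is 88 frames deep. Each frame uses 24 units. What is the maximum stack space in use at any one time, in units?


Binary recursion: the two calls run one after the other, so only one root-to-leaf chain of frames is on the stack at a time.
Maximum depth (longest chain) = 88 frames
Each frame = 24 units
Max stack space = 88 * 24 = 2112


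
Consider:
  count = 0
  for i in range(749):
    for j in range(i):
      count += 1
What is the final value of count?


For each i, the inner loop runs i times:
  i=0: inner runs 0 times
  i=1: inner runs 1 time
  i=2: inner runs 2 times
  i=3: inner runs 3 times
  i=4: inner runs 4 times
  i=5: inner runs 5 times
  i=6: inner runs 6 times
  i=7: inner runs 7 times
  ...
Total = 0 + 1 + 2 + ... + 748 = 749*(749-1)/2 = 280126


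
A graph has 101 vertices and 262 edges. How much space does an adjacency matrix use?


Adjacency matrix: V x V grid of entries
Space = V^2 = 101^2 = 101 * 101 = 10201


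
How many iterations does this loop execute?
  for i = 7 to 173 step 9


The loop variable i takes values starting at 7 and increments by 9 each iteration.
Sequence: i = 7, 16, 25, 34, 43, 52, 61, 70, 79, ...
The upper bound 173 is inclusive, so the count is floor((last - first) / step) + 1:
floor((173 - 7) / 9) + 1 = floor(166/9) + 1 = 18 + 1 = 19


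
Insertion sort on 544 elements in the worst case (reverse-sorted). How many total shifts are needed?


In the worst case (reverse-sorted), each element shifts past all previous:
  Element 1: 1 shifts
  Element 2: 2 shifts
  Element 3: 3 shifts
  Element 4: 4 shifts
  Element 5: 5 shifts
  ...
  Element 543: 543 shifts
Total = 1 + 2 + ... + 543
= 544*(544-1)/2 = 147696


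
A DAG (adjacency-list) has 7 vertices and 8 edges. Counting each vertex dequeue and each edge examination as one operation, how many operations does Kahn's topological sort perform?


V = 7 (vertex processing)
E = 8 (edge processing)
V + E = 7 + 8 = 15


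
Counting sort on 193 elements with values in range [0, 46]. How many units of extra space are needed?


Output array size: 193 (to store sorted result)
Count array size: 47 (one slot per possible value, range 0 to 46)
Total extra space = 193 + 47 = 240


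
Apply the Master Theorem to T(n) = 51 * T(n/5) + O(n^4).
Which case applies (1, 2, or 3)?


The Master Theorem: T(n) = a*T(n/b) + O(n^c)
  a = 51, b = 5, c = 4
log_b(a) = log_5(51) ~ 2.443
Compare b^c with a: 5^4 = 625 > 51, so c > log_b(a).
Since c > log_b(a), Case 3 applies.
T(n) = O(n^4)
Master Theorem case = 3


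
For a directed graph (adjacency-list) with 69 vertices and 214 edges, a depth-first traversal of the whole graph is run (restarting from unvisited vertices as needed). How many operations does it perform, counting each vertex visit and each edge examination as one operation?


A full DFS traversal visits each vertex once and examines each edge once.
V = 69
E = 214
Sum = 69 + 214 = 283


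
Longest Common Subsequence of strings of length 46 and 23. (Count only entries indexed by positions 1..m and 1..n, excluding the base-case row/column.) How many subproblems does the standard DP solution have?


DP table indexed by positions in both strings.
First string: 46 positions
Second string: 23 positions
Total = 46 * 23 = 1058


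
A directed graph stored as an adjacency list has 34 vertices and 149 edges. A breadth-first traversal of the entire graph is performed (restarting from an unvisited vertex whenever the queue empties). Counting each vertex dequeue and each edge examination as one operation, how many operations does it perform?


A full BFS traversal dequeues each vertex once and examines each edge once.
Vertex visits: 34
Edge visits: 149
V + E = 34 + 149 = 183


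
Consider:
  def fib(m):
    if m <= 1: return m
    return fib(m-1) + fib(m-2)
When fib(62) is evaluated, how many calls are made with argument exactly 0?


Let N(m) = number of times fib(m) is called while evaluating fib(62).
N(62) = 1 (the initial call).
N(61) = 1 (only fib(62) calls it).
For 1 <= m <= 60: fib(m) is called by fib(m+1) and fib(m+2), so
  N(m) = N(m+1) + N(m+2).
fib(0) is called only by fib(2), so N(0) = N(2).
Walk down from m=62:
  N(62)=1, N(61)=1, N(60)=2, N(59)=3, N(58)=5, N(57)=8, N(56)=13, N(55)=21, N(54)=34, N(53)=55, N(52)=89, N(51)=144, N(50)=233, N(49)=377, N(48)=610, N(47)=987, N(46)=1597, N(45)=2584, N(44)=4181, N(43)=6765, N(42)=10946, N(41)=17711, N(40)=28657, N(39)=46368, N(38)=75025, N(37)=121393, N(36)=196418, N(35)=317811, N(34)=514229, N(33)=832040, N(32)=1346269, N(31)=2178309, N(30)=3524578, N(29)=5702887, N(28)=9227465, N(27)=14930352, N(26)=24157817, N(25)=39088169, N(24)=63245986, N(23)=102334155, N(22)=165580141, N(21)=267914296, N(20)=433494437, N(19)=701408733, N(18)=1134903170, N(17)=1836311903, N(16)=2971215073, N(15)=4807526976, N(14)=7778742049, N(13)=12586269025, N(12)=20365011074, N(11)=32951280099, N(10)=53316291173, N(9)=86267571272, N(8)=139583862445, N(7)=225851433717, N(6)=365435296162, N(5)=591286729879, N(4)=956722026041, N(3)=1548008755920, N(2)=2504730781961, N(1)=4052739537881, N(0)=N(2)=2504730781961
N(0) = 2504730781961


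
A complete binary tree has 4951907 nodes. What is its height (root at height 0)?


In a complete binary tree, level k holds nodes 2^k .. 2^(k+1)-1 (1-indexed).
Height = floor(log2(n)) = floor(log2(4951907)) = 22
Check: 2^22 = 4194304 <= 4951907 < 8388608 = 2^23


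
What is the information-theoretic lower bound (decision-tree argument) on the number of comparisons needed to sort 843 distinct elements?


A binary decision tree of height h has at most 2^h leaves and needs at least n! of them, so h >= ceil(log2(n!)).
843! is far too large to multiply out, so use Stirling's series:
  ln(n!) ~ n ln n - n + (1/2) ln(2 pi n) + 1/(12n)  (error below 1/(360 n^3), negligible here)
  ln(843) = 6.7369670
  n ln n = 843 * 6.7369670 = 5679.2632
  (1/2) ln(2 pi * 843) = (1/2) ln(5296.7252) = 4.2874
  1/(12*843) = 0.0001
  ln(843!) ~ 5679.2632 - 843 + 4.2874 + 0.0001 = 4840.5507
Convert to base 2: log2(843!) = 4840.5507 / ln 2 = 4840.5507 / 0.69314718 = 6983.4385
ceil(6983.4385) = 6984


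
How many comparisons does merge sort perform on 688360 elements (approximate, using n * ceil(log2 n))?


Recursion depth: ceil(log2(688360)) = 20
Each recursion level merges n = 688360 elements
Total = 688360 * 20 = 13767200


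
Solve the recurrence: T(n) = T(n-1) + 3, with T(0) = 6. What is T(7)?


Unrolling the recurrence:
T(7) = T(6) + 3
       = T(5) + 3 + 3
       = T(4) + 3*3
       ...
       = T(0) + 3*7
       = 6 + 21 = 27


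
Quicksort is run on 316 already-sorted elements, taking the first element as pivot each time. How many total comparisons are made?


Sum of comparisons per partition:
315 + 314 + ... + 1 + 0
= 316 * (316 - 1) / 2
= 316 * 315 / 2
= 49770


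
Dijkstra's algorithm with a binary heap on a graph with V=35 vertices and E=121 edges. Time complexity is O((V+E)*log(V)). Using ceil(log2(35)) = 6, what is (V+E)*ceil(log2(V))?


Dijkstra with a binary heap: each vertex is extracted once, each edge may relax once.
Each heap operation costs O(log V).
V + E = 35 + 121 = 156
ceil(log2(35)) = 6 (since 2^5 = 32 < 35 <= 64 = 2^6)
Total heap work = (V+E) * ceil(log2(V)) = 156 * 6 = 936


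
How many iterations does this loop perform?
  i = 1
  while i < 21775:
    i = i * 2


The loop variable doubles each iteration:
i = 1 -> 2 -> 4 -> 8 -> 16 -> 32 -> 64 -> 128 -> 256 -> 512 -> 1024 -> 2048 -> 4096 -> 8192 -> 16384 -> 32768 (stop, 32768 >= 21775)
Number of doublings = ceil(log2(21775)) = 15


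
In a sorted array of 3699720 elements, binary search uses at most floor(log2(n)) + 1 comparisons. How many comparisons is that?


Halving sequence: 3699720 -> 1849860 -> 924930 -> 462465 -> 231232 -> 115616 -> 57808 -> 28904 -> 14452 -> 7226 -> 3613 -> 1806 -> 903 -> 451 -> 225 -> 112 -> 56 -> 28 -> 14 -> 7 -> 3 -> 1
Number of halvings = 21
Max comparisons = 21 + 1 = 22


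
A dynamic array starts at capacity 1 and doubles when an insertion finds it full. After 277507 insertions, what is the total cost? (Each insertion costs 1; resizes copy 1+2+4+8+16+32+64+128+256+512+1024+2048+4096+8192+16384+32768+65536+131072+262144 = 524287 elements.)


Insertion cost: 277507 (one per element)
Resizes occur just before inserting elements 2, 3, 5, 9, ...
Elements copied at each resize: 1 + 2 + 4 + 8 + 16 + 32 + 64 + 128 + 256 + 512 + 1024 + 2048 + 4096 + 8192 + 16384 + 32768 + 65536 + 131072 + 262144
Sum of copies = 524287 (geometric series: 2^k - 1)
Total = 277507 + 524287 = 801794
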